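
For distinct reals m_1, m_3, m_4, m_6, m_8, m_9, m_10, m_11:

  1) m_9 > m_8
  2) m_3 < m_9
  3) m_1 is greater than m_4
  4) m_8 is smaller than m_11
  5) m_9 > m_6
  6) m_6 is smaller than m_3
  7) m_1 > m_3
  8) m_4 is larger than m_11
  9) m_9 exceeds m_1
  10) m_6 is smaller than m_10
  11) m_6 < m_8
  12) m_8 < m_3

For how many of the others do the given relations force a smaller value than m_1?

5

Directly below m_1: m_4, m_3.
One step further: m_6, m_8, m_11 (5 so far).
Nothing else is reachable below m_1; 5 in all.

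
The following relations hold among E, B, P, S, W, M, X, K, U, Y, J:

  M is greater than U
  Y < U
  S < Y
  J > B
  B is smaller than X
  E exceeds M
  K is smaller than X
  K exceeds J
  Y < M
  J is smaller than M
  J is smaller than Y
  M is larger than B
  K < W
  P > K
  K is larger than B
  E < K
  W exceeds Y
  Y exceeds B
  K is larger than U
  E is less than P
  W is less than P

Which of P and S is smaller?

S < Y and Y < U give S < U.
Then U < M extends the chain to M.
Then M < E extends the chain to E.
Then E < K extends the chain to K.
Then K < W extends the chain to W.
With W < P: S < Y < U < M < E < K < W < P.
So S < P; S is the smaller of the two.

S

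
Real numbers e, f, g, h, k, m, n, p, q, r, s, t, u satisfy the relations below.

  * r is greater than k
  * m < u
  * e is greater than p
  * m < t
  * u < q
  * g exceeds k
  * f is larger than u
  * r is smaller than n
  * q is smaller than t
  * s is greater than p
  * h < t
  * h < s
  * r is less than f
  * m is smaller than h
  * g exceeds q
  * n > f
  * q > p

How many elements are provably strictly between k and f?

The relations place k below f. An element lies strictly between them when it is forced above k and also forced below f.
Above k: {r, n, g}. Below f: {r, m, u}.
Intersection: {r} — 1.

1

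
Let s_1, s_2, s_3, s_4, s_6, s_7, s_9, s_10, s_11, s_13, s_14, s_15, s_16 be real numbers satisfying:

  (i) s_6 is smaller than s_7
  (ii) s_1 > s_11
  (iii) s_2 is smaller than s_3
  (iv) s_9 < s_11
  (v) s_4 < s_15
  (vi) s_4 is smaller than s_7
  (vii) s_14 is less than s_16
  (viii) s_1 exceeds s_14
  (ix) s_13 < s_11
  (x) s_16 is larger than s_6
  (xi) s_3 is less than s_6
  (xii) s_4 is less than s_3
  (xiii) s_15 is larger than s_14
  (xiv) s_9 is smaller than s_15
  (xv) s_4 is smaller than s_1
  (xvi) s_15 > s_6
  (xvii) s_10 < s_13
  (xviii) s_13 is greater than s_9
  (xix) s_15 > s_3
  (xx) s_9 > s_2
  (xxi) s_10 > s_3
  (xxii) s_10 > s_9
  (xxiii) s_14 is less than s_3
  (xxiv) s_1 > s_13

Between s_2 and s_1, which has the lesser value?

Link the given pairs in sequence: s_2 < s_9; s_9 < s_10; s_10 < s_13; s_13 < s_11; s_11 < s_1.
Chaining these gives s_2 < s_9 < s_10 < s_13 < s_11 < s_1.
So s_2 < s_1; s_2 is the smaller of the two.

s_2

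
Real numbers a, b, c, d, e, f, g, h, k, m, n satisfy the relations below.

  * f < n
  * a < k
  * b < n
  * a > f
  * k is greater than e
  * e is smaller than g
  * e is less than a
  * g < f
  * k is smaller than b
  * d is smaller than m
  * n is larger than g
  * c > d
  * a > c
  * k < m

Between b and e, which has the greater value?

b

Link the given pairs in sequence: e < g; g < f; f < a; a < k; k < b.
Together: e < g < f < a < k < b.
So e < b; b is the larger of the two.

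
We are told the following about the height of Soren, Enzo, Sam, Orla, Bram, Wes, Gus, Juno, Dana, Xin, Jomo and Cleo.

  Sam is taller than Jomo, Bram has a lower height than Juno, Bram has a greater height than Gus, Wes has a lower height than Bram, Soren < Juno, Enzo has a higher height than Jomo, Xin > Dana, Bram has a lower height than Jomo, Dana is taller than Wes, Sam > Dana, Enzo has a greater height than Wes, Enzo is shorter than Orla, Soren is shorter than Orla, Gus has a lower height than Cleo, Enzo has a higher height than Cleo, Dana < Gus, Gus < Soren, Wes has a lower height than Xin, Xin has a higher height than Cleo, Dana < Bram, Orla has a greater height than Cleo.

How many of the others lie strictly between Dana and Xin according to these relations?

2

The relations place Dana below Xin. An element lies strictly between them when it is forced above Dana and also forced below Xin.
Above Dana: {Gus, Soren, Bram, Jomo, Cleo, Sam, Juno, Enzo, Orla}. Below Xin: {Wes, Gus, Cleo}.
Intersection: {Gus, Cleo} — 2.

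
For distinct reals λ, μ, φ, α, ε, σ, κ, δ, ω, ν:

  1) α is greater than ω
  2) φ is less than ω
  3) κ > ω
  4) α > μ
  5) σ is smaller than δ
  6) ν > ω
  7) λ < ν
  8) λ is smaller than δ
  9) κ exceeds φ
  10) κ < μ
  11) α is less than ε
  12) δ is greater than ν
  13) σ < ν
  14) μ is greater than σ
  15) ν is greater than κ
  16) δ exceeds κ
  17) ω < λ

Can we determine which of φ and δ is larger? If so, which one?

δ

φ < ω and ω < λ give φ < λ.
With λ < ν: φ < ω < λ < ν.
Then ν < δ extends the chain to δ.
So δ is larger.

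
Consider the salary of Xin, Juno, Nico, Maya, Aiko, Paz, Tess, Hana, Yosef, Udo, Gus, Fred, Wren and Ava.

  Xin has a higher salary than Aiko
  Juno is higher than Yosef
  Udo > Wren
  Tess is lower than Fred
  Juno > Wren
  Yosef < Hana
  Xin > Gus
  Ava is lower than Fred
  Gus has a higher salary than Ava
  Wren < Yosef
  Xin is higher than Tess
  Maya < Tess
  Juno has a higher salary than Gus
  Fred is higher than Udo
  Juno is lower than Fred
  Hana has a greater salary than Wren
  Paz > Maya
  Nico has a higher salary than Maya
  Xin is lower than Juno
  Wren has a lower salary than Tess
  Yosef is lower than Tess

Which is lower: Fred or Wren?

Wren < Yosef < Tess < Xin < Juno < Fred, by transitivity through Yosef, Tess, Xin, Juno.
So Wren < Fred; Wren is the lower of the two.

Wren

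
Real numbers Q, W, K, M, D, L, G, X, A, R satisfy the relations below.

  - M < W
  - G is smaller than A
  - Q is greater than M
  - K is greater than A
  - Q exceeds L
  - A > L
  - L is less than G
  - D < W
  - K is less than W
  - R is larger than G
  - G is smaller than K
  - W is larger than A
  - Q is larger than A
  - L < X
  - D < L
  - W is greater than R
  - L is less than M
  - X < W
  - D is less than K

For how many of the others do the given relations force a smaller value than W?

8

From W the given relations immediately reach D, M, A, K, X, R.
From those, L, G — 8 in total.
Nothing else is reachable below W; 8 in all.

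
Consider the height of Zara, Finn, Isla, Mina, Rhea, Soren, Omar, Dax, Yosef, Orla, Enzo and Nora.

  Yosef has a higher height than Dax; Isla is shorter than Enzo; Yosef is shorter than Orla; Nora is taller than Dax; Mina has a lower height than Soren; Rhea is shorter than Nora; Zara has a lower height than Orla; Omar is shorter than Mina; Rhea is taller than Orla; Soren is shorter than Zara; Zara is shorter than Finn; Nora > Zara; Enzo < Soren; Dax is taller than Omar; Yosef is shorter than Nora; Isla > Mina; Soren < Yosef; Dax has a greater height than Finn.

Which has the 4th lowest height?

Piecing the relations together gives one ordering: Omar < Mina < Isla < Enzo < Soren < Zara < Finn < Dax < Yosef < Orla < Rhea < Nora.
Counting 4 from the smallest end gives Enzo.

Enzo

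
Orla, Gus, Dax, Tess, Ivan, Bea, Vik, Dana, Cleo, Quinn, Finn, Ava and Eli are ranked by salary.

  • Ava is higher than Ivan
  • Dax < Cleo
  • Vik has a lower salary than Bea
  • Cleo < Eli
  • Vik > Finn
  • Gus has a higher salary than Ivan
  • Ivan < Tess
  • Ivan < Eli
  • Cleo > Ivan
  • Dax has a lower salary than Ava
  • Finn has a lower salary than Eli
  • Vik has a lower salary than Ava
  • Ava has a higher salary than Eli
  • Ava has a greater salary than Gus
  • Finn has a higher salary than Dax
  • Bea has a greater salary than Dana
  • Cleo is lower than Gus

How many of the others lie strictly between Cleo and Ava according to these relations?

2

Chaining upward from Cleo reaches: Gus, Eli.
Chaining downward from Ava reaches: Dax, Finn, Ivan, Gus, Eli, Vik.
Strictly between Cleo and Ava are those in both lists: Gus, Eli — 2 elements.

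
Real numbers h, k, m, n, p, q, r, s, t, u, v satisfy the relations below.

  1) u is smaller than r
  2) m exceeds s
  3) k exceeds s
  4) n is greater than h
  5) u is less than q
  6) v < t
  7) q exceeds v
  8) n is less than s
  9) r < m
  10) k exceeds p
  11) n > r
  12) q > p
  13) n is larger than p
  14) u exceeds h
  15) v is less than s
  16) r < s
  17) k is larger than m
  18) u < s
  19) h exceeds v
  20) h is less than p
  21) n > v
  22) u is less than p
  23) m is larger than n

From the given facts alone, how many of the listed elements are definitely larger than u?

7

Directly above u: p, r, q, s.
One step further: n, m, k (7 so far).
No other element is forced above u by the given relations, so the count is 7.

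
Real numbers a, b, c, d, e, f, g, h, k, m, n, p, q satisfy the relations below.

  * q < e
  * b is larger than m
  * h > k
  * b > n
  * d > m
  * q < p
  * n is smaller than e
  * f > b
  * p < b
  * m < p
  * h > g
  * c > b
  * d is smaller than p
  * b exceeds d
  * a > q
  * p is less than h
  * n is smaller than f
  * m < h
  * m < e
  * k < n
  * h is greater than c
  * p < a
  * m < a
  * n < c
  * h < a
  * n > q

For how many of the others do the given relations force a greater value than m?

The elements the relations force above m are d, p, b, f, c, h, e, a — no chain reaches any other.
That is 8.

8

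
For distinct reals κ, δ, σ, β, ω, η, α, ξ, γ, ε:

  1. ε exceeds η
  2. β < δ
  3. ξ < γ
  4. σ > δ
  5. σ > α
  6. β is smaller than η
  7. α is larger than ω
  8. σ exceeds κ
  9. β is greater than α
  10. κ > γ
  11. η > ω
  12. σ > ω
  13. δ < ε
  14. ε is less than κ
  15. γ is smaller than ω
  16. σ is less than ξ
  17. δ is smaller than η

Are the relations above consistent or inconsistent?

We have ξ < γ stated directly, yet also γ < ω < α < β < δ < η < ε < κ < σ < ξ by chaining the others — so γ < ξ. Contradiction.

inconsistent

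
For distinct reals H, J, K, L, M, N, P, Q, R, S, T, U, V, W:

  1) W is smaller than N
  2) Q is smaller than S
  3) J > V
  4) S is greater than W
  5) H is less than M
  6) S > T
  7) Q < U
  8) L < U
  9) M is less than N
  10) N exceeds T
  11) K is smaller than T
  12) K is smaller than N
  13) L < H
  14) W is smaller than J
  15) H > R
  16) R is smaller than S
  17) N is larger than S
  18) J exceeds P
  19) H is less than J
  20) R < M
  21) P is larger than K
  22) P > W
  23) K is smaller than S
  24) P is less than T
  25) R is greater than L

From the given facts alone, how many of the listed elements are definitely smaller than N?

10

Directly below N: W, K, T, M, S.
One step further: Q, R, P, H (9 so far).
One step further: L (10 so far).
Nothing else is reachable below N; 10 in all.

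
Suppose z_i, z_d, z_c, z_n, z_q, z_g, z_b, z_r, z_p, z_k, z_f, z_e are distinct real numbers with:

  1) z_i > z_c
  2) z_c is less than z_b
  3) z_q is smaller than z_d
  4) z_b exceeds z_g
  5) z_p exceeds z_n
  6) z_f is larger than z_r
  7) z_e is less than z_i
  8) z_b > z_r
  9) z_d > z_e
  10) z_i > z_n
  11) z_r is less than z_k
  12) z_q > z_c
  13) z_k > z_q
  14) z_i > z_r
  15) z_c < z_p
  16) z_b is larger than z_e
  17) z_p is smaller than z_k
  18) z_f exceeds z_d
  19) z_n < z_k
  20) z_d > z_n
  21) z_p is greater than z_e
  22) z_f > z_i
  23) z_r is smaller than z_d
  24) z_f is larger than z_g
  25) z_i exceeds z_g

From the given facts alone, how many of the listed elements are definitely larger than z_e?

The elements the relations force above z_e are z_i, z_p, z_d, z_k, z_b, z_f — no chain reaches any other.
That is 6.

6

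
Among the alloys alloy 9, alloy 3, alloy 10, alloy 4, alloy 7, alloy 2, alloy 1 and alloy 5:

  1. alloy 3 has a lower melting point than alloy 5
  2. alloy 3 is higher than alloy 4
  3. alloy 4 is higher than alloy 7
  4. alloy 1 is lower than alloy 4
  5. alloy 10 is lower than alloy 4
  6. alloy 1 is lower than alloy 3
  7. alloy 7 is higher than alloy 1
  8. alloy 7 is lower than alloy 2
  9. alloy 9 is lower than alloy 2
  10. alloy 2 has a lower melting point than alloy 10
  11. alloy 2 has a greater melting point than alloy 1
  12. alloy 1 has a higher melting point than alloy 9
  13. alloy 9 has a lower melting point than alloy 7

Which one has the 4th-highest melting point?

alloy 10

Piecing the relations together gives one ordering: alloy 9 < alloy 1 < alloy 7 < alloy 2 < alloy 10 < alloy 4 < alloy 3 < alloy 5.
Counting 4 from the largest end gives alloy 10.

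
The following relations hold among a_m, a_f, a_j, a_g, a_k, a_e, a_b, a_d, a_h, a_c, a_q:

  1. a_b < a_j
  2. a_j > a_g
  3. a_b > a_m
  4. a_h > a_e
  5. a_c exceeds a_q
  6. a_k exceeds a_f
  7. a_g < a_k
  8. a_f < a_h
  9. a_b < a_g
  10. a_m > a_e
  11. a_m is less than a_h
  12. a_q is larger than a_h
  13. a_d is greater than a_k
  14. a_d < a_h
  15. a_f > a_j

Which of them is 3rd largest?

The consecutive relations fix a unique order: a_e < a_m < a_b < a_g < a_j < a_f < a_k < a_d < a_h < a_q < a_c.
Counting 3 from the largest end gives a_h.

a_h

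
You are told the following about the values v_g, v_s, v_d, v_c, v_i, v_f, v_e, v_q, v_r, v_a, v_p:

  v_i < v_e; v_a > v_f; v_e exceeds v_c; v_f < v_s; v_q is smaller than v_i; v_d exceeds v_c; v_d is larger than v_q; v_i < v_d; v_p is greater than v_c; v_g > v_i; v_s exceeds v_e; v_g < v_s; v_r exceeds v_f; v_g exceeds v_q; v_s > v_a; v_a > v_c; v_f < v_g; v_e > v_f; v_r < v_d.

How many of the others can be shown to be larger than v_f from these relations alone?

6

From v_f the given relations immediately reach v_r, v_e, v_g, v_a, v_s.
From those, v_d — 6 in total.
No other element is forced above v_f by the given relations, so the count is 6.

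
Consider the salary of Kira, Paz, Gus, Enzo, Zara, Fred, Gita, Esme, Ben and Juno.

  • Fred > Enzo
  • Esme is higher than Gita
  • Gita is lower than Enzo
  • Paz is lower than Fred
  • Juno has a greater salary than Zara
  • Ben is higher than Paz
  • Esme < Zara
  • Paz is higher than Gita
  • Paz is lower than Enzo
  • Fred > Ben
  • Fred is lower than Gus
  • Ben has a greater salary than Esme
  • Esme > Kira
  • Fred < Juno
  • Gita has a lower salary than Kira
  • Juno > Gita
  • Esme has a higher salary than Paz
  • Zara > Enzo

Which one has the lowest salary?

Chaining upward from Gita: directly above it, Paz, Kira, Esme, Enzo, Juno; then Zara, Ben, Fred; then Gus.
That covers every other element, and nothing is given below Gita, so Gita is the lowest salary.

Gita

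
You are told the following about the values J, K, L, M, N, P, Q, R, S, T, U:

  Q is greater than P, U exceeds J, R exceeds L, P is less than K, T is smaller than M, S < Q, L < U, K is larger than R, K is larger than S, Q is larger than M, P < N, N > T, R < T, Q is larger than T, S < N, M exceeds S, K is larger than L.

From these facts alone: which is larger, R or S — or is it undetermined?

Following every chain through S: above S we get M, Q, K, N.
R is not reached, and no chain runs the other way from R to S.
So the given relations leave the order of S and R undetermined.

undetermined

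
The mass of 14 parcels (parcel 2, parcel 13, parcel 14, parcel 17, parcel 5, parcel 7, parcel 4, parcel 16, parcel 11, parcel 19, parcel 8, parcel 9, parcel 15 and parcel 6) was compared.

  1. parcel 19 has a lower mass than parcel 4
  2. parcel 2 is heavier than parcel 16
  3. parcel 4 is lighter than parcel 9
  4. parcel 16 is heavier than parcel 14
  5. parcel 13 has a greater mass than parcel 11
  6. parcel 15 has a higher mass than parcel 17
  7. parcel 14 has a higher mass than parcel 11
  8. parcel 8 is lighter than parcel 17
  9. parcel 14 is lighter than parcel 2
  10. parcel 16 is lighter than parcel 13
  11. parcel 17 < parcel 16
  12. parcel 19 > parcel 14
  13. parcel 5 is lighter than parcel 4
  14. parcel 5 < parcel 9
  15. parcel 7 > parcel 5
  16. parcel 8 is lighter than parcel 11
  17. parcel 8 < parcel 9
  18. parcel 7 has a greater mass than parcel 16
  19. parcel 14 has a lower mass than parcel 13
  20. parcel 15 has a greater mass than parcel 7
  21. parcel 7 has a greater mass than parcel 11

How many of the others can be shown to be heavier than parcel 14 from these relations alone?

8

Directly above parcel 14: parcel 16, parcel 2, parcel 13, parcel 19.
One step further: parcel 4, parcel 7 (6 so far).
One step further: parcel 9, parcel 15 (8 so far).
No other element is forced above parcel 14 by the given relations, so the count is 8.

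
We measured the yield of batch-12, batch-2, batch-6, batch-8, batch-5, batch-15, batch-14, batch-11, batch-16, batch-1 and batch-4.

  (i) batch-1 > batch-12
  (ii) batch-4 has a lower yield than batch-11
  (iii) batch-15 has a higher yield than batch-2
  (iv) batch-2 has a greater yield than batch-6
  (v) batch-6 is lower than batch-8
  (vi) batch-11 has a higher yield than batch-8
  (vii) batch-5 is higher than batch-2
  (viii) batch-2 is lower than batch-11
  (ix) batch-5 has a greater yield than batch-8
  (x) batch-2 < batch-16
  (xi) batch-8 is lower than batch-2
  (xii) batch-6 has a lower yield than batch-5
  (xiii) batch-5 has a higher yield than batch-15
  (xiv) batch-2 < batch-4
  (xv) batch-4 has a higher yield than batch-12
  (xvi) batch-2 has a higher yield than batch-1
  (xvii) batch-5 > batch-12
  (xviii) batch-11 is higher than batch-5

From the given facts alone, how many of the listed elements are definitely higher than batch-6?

Directly above batch-6: batch-8, batch-2, batch-5.
One step further: batch-4, batch-15, batch-11, batch-16 (7 so far).
Nothing else is reachable above batch-6; 7 in all.

7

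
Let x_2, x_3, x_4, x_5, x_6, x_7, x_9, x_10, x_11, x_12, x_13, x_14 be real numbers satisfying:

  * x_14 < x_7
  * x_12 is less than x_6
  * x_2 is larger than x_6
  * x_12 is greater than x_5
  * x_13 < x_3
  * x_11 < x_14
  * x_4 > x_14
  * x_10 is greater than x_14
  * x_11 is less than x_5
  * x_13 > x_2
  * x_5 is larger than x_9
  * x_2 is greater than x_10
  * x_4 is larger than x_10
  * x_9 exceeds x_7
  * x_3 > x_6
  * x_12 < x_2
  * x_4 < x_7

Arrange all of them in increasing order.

The consecutive links are each given: x_11 < x_14; x_14 < x_10; x_10 < x_4; x_4 < x_7; x_7 < x_9; x_9 < x_5; x_5 < x_12; x_12 < x_6; x_6 < x_2; x_2 < x_13; x_13 < x_3.

x_11 < x_14 < x_10 < x_4 < x_7 < x_9 < x_5 < x_12 < x_6 < x_2 < x_13 < x_3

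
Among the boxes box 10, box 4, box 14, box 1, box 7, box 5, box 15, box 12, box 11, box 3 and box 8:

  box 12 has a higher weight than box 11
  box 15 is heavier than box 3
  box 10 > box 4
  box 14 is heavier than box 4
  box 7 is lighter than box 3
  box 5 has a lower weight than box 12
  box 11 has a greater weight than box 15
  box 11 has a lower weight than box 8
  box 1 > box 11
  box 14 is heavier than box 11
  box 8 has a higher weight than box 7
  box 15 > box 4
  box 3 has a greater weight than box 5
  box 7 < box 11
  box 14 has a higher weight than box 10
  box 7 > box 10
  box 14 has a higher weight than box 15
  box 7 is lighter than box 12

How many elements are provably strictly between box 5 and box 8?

3

The relations place box 5 below box 8. An element lies strictly between them when it is forced above box 5 and also forced below box 8.
Above box 5: {box 3, box 15, box 11, box 14, box 1, box 12}. Below box 8: {box 4, box 10, box 7, box 3, box 15, box 11}.
Intersection: {box 3, box 15, box 11} — 3.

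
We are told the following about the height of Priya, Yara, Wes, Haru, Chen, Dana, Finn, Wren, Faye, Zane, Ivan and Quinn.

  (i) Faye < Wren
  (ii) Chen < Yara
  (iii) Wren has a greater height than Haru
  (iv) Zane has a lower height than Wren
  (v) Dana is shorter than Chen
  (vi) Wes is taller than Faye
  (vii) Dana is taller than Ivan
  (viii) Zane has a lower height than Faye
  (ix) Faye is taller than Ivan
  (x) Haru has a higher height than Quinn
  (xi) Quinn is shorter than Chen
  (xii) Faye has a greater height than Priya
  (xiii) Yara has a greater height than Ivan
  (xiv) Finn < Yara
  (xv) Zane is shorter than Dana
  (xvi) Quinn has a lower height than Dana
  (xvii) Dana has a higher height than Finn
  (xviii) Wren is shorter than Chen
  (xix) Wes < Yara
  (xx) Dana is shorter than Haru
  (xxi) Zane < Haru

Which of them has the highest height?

Yara

Ivan is not greatest since Ivan < Yara; Quinn is not greatest since Quinn < Haru; Finn is not greatest since Finn < Yara; Zane is not greatest since Zane < Dana; Dana is not greatest since Dana < Haru; Priya is not greatest since Priya < Faye; Haru is not greatest since Haru < Wren; Faye is not greatest since Faye < Wren; Wes is not greatest since Wes < Yara; Wren is not greatest since Wren < Chen; Chen is not greatest since Chen < Yara.
Only Yara has nothing above it, so Yara is the highest height.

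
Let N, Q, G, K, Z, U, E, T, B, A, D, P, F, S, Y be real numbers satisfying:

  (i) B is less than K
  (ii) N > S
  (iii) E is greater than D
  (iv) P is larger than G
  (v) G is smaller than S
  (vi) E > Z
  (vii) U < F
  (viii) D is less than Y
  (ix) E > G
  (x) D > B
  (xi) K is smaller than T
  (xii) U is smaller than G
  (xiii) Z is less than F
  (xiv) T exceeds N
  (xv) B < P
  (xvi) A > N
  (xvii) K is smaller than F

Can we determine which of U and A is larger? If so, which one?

U < G and G < S give U < S.
With S < N: U < G < S < N.
Then N < A extends the chain to A.
So A is larger.

A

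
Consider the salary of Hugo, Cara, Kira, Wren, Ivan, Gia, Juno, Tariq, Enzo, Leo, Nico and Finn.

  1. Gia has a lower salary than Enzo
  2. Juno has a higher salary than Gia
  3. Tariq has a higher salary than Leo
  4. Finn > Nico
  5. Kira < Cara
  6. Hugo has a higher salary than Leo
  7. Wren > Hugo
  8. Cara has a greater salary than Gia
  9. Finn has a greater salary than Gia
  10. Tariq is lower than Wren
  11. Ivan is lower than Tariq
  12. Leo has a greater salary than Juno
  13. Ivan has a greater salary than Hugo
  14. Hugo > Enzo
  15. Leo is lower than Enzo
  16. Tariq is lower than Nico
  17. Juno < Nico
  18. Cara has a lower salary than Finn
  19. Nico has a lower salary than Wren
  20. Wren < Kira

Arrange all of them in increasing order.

Each adjacent pair is fixed by a given relation: Gia < Juno; Juno < Leo; Leo < Enzo; Enzo < Hugo; Hugo < Ivan; Ivan < Tariq; Tariq < Nico; Nico < Wren; Wren < Kira; Kira < Cara; Cara < Finn. Chaining them end to end gives the full order.

Gia < Juno < Leo < Enzo < Hugo < Ivan < Tariq < Nico < Wren < Kira < Cara < Finn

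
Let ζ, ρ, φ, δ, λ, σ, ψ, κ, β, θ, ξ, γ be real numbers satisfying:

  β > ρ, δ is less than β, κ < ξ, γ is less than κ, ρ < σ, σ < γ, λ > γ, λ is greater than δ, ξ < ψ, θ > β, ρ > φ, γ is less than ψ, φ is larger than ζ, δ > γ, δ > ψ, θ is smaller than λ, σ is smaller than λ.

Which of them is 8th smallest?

Chaining the given pairs: ζ < φ < ρ < σ < γ < κ < ξ < ψ < δ < β < θ < λ.
Counting 8 from the smallest end gives ψ.

ψ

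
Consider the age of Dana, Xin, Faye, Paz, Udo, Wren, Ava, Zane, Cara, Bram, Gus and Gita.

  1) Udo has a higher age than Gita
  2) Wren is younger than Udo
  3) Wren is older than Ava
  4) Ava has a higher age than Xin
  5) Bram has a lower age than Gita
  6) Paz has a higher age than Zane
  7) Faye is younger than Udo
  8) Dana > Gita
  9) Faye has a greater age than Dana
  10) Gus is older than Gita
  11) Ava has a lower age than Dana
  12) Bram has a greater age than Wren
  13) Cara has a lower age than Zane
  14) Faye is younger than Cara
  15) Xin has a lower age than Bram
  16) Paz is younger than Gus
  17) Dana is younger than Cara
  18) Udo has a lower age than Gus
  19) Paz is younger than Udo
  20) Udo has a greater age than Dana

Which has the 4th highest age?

The consecutive relations fix a unique order: Xin < Ava < Wren < Bram < Gita < Dana < Faye < Cara < Zane < Paz < Udo < Gus.
Counting 4 from the largest end gives Zane.

Zane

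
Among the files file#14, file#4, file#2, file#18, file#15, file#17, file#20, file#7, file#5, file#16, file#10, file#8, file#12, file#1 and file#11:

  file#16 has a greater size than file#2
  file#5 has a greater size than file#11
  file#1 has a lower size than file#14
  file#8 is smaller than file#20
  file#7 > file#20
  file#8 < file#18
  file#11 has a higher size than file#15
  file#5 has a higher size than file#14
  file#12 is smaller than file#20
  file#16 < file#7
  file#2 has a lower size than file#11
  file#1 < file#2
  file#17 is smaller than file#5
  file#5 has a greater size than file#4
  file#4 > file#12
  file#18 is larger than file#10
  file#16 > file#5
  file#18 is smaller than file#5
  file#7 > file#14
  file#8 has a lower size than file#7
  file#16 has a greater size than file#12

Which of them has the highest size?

Chaining downward from file#7: directly below it, file#8, file#14, file#20, file#16; then file#12, file#1, file#2, file#5; then file#4, file#17, file#18, file#11; then file#10, file#15.
That covers every other element, and nothing is given above file#7, so file#7 is the highest size.

file#7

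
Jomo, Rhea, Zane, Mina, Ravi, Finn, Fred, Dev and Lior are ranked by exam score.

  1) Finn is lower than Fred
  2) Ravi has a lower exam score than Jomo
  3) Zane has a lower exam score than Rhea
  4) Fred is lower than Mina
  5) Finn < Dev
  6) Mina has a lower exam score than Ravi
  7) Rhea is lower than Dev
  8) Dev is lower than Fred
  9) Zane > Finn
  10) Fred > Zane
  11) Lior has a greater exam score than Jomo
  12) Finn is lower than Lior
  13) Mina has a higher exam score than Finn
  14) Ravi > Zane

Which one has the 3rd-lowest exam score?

The consecutive relations fix a unique order: Finn < Zane < Rhea < Dev < Fred < Mina < Ravi < Jomo < Lior.
Counting 3 from the smallest end gives Rhea.

Rhea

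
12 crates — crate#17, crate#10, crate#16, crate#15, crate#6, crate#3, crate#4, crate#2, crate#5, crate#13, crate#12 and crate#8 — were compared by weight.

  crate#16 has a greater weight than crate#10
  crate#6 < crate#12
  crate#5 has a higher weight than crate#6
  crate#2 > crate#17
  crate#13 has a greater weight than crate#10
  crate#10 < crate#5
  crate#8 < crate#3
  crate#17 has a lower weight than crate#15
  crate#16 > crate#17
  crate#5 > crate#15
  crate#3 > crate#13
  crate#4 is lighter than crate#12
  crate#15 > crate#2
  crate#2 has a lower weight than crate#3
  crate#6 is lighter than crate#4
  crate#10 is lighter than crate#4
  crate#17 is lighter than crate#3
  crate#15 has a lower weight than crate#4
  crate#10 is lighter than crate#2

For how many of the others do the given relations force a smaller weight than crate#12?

From crate#12 the given relations immediately reach crate#6, crate#4.
From those, crate#10, crate#15 — 4 in total.
From those, crate#17, crate#2 — 6 in total.
No other element is forced below crate#12 by the given relations, so the count is 6.

6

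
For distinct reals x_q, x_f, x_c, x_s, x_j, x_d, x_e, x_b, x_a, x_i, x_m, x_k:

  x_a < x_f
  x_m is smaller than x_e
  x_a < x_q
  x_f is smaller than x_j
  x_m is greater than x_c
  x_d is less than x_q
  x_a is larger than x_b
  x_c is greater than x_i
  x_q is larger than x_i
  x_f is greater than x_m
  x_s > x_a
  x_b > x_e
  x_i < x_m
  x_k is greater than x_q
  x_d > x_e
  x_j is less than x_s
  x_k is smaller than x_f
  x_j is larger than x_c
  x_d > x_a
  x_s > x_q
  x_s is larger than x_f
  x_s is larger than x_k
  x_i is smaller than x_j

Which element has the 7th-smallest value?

x_d

The consecutive relations fix a unique order: x_i < x_c < x_m < x_e < x_b < x_a < x_d < x_q < x_k < x_f < x_j < x_s.
Counting 7 from the smallest end gives x_d.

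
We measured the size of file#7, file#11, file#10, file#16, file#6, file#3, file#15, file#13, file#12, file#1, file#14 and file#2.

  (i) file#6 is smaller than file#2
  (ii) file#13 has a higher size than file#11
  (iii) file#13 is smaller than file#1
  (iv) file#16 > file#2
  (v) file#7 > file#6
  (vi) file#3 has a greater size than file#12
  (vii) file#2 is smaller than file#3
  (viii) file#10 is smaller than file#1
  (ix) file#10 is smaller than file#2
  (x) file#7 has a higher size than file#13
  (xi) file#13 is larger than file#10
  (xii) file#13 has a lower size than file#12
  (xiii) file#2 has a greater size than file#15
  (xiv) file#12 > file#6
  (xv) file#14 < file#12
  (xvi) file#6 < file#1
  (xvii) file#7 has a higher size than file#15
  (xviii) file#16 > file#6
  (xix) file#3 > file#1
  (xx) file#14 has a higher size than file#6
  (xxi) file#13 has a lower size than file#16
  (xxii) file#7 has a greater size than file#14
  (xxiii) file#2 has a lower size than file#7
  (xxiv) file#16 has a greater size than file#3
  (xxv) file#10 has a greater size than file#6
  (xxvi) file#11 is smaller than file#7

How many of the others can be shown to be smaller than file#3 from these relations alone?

9

The elements the relations force below file#3 are file#11, file#6, file#10, file#13, file#15, file#2, file#1, file#14, file#12 — no chain reaches any other.
That is 9.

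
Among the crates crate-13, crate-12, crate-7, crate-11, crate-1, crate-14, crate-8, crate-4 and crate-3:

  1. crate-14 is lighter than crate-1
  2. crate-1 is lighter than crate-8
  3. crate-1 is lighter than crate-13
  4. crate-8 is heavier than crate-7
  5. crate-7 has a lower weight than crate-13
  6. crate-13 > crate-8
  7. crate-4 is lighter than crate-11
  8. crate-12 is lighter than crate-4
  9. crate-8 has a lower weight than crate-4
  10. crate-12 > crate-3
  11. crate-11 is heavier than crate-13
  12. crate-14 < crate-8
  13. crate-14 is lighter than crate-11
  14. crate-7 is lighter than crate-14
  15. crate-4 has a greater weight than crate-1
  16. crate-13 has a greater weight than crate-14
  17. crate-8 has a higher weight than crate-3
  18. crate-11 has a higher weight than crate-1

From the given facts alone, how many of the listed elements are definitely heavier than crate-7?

Directly above crate-7: crate-14, crate-8, crate-13.
One step further: crate-1, crate-4, crate-11 (6 so far).
Nothing else is reachable above crate-7; 6 in all.

6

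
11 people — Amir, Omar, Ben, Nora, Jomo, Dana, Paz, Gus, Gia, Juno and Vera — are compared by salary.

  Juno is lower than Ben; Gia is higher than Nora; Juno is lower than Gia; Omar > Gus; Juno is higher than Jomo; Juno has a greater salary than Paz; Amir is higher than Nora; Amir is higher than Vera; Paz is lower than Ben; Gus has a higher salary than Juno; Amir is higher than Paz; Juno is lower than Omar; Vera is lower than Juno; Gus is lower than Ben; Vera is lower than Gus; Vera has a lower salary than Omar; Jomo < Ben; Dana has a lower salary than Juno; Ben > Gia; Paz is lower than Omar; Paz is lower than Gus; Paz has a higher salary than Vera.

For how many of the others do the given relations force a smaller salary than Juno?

4

Directly below Juno: Jomo, Dana, Vera, Paz.
Nothing else is reachable below Juno; 4 in all.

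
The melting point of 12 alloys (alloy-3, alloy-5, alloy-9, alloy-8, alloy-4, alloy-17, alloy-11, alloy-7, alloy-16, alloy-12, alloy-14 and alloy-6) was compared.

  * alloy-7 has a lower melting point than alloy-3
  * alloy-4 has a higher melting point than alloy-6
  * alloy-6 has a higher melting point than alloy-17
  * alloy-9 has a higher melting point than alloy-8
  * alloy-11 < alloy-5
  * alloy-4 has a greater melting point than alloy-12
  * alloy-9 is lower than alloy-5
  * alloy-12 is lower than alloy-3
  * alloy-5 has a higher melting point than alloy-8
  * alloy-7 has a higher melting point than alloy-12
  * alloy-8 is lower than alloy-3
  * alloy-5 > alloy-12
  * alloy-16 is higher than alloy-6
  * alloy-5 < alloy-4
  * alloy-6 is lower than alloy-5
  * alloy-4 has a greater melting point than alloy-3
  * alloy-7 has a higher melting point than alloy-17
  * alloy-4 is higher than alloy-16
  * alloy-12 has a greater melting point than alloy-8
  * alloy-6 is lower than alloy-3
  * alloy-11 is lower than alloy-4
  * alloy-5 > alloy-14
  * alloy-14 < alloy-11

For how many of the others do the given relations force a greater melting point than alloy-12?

Directly above alloy-12: alloy-7, alloy-3, alloy-5, alloy-4.
No other element is forced above alloy-12 by the given relations, so the count is 4.

4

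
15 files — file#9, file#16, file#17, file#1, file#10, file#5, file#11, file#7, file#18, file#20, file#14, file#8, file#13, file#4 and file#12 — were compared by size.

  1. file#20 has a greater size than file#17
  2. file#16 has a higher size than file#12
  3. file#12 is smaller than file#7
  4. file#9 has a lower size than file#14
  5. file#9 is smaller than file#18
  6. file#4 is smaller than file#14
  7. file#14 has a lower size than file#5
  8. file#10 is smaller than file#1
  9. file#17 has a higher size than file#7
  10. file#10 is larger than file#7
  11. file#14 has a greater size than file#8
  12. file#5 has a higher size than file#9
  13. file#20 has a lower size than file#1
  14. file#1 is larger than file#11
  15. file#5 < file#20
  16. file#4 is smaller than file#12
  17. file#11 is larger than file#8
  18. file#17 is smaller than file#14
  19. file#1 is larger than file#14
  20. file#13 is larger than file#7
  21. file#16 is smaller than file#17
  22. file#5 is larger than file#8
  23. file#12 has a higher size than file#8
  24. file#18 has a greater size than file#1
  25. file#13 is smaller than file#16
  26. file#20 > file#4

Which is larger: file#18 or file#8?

file#18

file#8 < file#12 and file#12 < file#7 give file#8 < file#7.
Then file#7 < file#13 extends the chain to file#13.
With file#13 < file#16: file#8 < file#12 < file#7 < file#13 < file#16.
With file#16 < file#17: file#8 < file#12 < file#7 < file#13 < file#16 < file#17.
With file#17 < file#14: file#8 < file#12 < file#7 < file#13 < file#16 < file#17 < file#14.
Then file#14 < file#5 extends the chain to file#5.
With file#5 < file#20: file#8 < file#12 < file#7 < file#13 < file#16 < file#17 < file#14 < file#5 < file#20.
With file#20 < file#1: file#8 < file#12 < file#7 < file#13 < file#16 < file#17 < file#14 < file#5 < file#20 < file#1.
With file#1 < file#18: file#8 < file#12 < file#7 < file#13 < file#16 < file#17 < file#14 < file#5 < file#20 < file#1 < file#18.
So file#8 < file#18; file#18 is the larger of the two.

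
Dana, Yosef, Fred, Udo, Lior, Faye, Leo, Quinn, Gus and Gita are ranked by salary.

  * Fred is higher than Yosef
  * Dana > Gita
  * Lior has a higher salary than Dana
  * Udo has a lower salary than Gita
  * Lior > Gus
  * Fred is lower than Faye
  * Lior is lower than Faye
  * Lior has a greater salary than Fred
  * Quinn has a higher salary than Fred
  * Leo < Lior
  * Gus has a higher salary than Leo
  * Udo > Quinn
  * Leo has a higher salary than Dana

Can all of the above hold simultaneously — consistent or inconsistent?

consistent

Every relation is compatible with Yosef < Fred < Quinn < Udo < Gita < Dana < Leo < Gus < Lior < Faye; the set is consistent.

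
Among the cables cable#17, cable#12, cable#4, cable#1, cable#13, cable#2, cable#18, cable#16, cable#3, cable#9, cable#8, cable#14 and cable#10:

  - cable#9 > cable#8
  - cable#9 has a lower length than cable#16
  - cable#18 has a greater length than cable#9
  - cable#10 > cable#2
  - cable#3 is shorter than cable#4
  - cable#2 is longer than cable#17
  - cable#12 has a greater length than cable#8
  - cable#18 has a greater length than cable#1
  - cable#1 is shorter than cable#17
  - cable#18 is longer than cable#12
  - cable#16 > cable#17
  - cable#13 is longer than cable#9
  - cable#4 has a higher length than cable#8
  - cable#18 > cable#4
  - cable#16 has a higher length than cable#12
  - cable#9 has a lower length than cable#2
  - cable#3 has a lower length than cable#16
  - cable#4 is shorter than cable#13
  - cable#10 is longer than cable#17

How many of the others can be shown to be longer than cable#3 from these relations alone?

4

Directly above cable#3: cable#4, cable#16.
One step further: cable#18, cable#13 (4 so far).
Nothing else is reachable above cable#3; 4 in all.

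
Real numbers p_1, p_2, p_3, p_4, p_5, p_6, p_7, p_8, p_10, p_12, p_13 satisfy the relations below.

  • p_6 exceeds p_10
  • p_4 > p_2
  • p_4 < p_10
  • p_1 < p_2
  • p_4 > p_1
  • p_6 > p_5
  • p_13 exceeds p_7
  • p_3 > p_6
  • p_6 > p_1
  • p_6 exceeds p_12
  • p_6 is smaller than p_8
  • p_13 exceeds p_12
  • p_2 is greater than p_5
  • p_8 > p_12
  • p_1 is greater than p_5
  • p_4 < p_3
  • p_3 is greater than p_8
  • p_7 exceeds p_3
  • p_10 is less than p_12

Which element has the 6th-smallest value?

Chaining the given pairs: p_5 < p_1 < p_2 < p_4 < p_10 < p_12 < p_6 < p_8 < p_3 < p_7 < p_13.
Counting 6 from the smallest end gives p_12.

p_12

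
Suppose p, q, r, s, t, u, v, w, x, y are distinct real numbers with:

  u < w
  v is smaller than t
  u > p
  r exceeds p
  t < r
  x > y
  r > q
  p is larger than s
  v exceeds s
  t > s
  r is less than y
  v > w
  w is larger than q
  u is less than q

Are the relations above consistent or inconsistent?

consistent

The single ordering s < p < u < q < w < v < t < r < y < x satisfies every listed relation, so no contradiction arises.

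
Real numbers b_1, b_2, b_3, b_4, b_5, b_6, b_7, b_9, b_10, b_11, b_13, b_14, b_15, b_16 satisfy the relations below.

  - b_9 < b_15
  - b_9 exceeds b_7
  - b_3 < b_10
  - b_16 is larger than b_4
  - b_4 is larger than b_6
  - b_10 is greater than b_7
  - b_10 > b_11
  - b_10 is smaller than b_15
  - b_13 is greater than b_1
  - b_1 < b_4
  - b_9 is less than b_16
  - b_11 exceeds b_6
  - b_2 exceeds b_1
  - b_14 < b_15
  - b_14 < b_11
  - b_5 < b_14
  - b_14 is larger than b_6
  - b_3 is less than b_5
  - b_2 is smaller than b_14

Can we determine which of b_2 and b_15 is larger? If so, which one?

Link the given pairs in sequence: b_2 < b_14; b_14 < b_11; b_11 < b_10; b_10 < b_15.
Together: b_2 < b_14 < b_11 < b_10 < b_15.
So b_15 is larger.

b_15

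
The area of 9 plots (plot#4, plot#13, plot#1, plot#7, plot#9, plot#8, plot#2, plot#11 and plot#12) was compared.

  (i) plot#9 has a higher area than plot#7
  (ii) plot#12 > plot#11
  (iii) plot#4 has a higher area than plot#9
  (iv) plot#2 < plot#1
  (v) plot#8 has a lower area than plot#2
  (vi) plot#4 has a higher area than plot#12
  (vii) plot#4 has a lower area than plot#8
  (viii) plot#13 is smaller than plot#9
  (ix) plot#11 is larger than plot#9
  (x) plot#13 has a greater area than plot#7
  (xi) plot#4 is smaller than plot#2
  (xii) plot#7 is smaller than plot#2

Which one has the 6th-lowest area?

plot#4

Piecing the relations together gives one ordering: plot#7 < plot#13 < plot#9 < plot#11 < plot#12 < plot#4 < plot#8 < plot#2 < plot#1.
Counting 6 from the smallest end gives plot#4.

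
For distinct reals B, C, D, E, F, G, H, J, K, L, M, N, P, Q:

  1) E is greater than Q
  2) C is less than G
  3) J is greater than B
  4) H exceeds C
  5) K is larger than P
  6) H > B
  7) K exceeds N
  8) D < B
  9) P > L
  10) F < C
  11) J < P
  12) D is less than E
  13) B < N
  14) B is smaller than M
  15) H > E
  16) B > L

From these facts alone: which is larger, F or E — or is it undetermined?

Following every chain through F: above F we get C, H, G.
E is not reached, and no chain runs the other way from E to F.
So the given relations leave the order of F and E undetermined.

undetermined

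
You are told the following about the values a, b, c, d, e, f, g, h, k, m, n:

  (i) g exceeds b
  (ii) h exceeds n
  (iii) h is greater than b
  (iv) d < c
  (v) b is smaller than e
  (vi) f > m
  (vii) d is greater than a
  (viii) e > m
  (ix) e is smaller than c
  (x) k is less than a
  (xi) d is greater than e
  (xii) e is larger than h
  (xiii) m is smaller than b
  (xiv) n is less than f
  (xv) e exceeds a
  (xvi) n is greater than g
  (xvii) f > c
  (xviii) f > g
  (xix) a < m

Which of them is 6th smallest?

Chaining the given pairs: k < a < m < b < g < n < h < e < d < c < f.
The 6th smallest is n.

n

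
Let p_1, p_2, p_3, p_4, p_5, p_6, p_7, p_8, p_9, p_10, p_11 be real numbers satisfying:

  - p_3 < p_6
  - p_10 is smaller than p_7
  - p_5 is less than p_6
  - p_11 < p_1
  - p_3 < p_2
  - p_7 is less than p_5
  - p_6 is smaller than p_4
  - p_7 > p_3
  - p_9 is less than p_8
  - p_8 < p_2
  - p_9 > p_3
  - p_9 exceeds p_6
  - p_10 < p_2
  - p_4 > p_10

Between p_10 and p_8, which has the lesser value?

p_10 < p_7 and p_7 < p_5 give p_10 < p_5.
With p_5 < p_6: p_10 < p_7 < p_5 < p_6.
Then p_6 < p_9 extends the chain to p_9.
Then p_9 < p_8 extends the chain to p_8.
So p_10 < p_8; p_10 is the smaller of the two.

p_10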